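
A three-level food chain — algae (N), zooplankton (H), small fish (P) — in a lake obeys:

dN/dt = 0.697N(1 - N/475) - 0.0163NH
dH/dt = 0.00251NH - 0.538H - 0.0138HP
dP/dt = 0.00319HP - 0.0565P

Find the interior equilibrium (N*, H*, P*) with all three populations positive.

From dP/dt = 0: 0.00319H* = 0.0565, so H* = 17.7.
From dN/dt = 0: 0.697(1 - N*/475) = 0.0163·17.7, giving N* = 475·(1 - 0.414) = 278.
From dH/dt = 0: 0.00251·278 - 0.538 = 0.0138P*, so P* = 0.16/0.0138 = 11.6.

N* ≈ 278, H* ≈ 17.7, P* ≈ 11.6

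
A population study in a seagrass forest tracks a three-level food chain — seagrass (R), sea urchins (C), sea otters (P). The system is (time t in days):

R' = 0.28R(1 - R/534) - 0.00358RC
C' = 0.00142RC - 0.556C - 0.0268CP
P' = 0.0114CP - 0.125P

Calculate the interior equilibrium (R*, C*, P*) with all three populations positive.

From dP/dt = 0: 0.0114C* = 0.125, so C* = 11.
From dR/dt = 0: 0.28(1 - R*/534) = 0.00358·11, giving R* = 534·(1 - 0.14) = 459.
From dC/dt = 0: 0.00142·459 - 0.556 = 0.0268P*, so P* = 0.096/0.0268 = 3.58.

R* ≈ 459, C* ≈ 11, P* ≈ 3.58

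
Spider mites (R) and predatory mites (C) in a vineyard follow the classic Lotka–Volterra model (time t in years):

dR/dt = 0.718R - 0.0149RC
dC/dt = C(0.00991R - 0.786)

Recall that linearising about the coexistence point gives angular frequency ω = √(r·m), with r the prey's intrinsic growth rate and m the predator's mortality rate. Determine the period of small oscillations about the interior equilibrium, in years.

T ≈ 8.36 years

Here r = 0.718 and m = 0.786, so r·m = 0.564.
ω = √0.564 = 0.751 per year, hence T = 2π/ω ≈ 8.36 years.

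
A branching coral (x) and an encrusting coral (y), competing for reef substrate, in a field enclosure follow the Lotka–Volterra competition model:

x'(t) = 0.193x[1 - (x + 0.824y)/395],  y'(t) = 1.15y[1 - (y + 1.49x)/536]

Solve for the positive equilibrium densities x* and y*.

x* ≈ 205, y* ≈ 231

Setting both brackets to zero gives the nullclines x + 0.824y = 395 and 1.49x + y = 536.
Substituting y = 536 - 1.49x into the first: x(1 - 0.824·1.49) = 395 - 0.824·536.
So x* = -46.7/-0.228 = 205, and then y* = 536 - 1.49·205 = 231.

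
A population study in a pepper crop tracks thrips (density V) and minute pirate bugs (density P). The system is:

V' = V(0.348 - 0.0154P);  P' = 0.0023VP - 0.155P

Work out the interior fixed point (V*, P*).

Set dP/dt = 0 with P > 0: 0.0023V - 0.155 = 0, so V* = 0.155/0.0023 = 67.4.
Set dV/dt = 0 with V > 0: 0.348 - 0.0154P = 0, so P* = 0.348/0.0154 = 22.6.

V* ≈ 67.4, P* ≈ 22.6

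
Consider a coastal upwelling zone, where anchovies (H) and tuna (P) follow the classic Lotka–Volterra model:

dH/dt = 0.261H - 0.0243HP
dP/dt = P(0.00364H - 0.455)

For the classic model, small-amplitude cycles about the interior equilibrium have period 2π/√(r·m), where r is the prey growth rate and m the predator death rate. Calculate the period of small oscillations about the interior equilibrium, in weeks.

T ≈ 18.2 weeks

Here r = 0.261 and m = 0.455, so r·m = 0.119.
ω = √0.119 = 0.345 per week, hence T = 2π/ω ≈ 18.2 weeks.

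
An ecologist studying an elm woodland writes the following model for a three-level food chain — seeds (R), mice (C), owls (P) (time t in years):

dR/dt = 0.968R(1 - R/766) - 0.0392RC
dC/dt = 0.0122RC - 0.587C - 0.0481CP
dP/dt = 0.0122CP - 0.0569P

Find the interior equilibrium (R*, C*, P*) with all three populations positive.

R* ≈ 621, C* ≈ 4.66, P* ≈ 145

From dP/dt = 0: 0.0122C* = 0.0569, so C* = 4.66.
From dR/dt = 0: 0.968(1 - R*/766) = 0.0392·4.66, giving R* = 766·(1 - 0.189) = 621.
From dC/dt = 0: 0.0122·621 - 0.587 = 0.0481P*, so P* = 6.99/0.0481 = 145.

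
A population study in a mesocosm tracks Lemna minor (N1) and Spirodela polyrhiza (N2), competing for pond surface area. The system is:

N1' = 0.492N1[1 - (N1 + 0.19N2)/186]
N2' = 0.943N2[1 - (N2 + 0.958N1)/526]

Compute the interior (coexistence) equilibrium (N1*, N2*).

Setting both brackets to zero gives the nullclines N1 + 0.19N2 = 186 and 0.958N1 + N2 = 526.
Substituting N2 = 526 - 0.958N1 into the first: N1(1 - 0.19·0.958) = 186 - 0.19·526.
So N1* = 86.1/0.818 = 105, and then N2* = 526 - 0.958·105 = 425.

N1* ≈ 105, N2* ≈ 425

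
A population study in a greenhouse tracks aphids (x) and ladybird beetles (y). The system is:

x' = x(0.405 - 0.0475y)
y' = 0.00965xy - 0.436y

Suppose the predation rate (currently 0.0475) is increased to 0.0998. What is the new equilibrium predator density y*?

y* ≈ 4.06

At the interior fixed point, setting dx/dt = 0 with x > 0 fixes y* = (prey growth rate)/(xy coefficient) — independent of the other coefficients.
With the change, y* = 0.405/0.0998 = 4.06; it falls from 8.53.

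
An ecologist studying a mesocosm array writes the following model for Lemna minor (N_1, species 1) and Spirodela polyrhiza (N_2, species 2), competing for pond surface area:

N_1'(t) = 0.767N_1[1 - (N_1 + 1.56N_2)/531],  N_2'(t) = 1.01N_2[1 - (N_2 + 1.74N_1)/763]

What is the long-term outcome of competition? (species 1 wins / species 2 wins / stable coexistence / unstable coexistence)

Compare the nullcline intercepts: K1/α12 = 531/1.56 = 340 < K2 = 763; K2/α21 = 763/1.74 = 439 < K1 = 531.
Since both are reversed, neither can invade when rare; the interior point is a saddle.

unstable coexistence (outcome depends on initial conditions)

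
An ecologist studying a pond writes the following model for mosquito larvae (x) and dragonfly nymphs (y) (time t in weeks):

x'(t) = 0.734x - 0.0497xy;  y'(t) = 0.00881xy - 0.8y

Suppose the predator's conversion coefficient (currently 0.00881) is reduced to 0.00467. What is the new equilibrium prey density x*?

x* ≈ 171

At the interior fixed point, setting dy/dt = 0 with y > 0 fixes x* = (predator death rate)/(xy coefficient) — independent of the other coefficients.
With the change, x* = 0.8/0.00467 = 171; it rises from 90.8.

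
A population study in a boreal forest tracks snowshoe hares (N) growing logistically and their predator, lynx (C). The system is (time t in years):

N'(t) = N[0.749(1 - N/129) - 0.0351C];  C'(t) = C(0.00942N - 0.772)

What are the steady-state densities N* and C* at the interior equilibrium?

From dC/dt = 0 with C > 0: 0.00942N* = 0.772, so N* = 82.
Substitute into dN/dt = 0: 0.749(1 - 82/129) = 0.0351C*.
The bracket is 0.365, giving C* = 0.273/0.0351 = 7.78.

N* ≈ 82, C* ≈ 7.78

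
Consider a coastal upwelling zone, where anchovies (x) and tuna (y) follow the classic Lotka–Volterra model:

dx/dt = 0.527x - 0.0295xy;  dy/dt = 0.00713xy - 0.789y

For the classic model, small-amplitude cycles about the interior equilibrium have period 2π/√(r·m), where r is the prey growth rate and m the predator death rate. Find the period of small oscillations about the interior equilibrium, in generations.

T ≈ 9.74 generations

Here r = 0.527 and m = 0.789, so r·m = 0.416.
ω = √0.416 = 0.645 per generation, hence T = 2π/ω ≈ 9.74 generations.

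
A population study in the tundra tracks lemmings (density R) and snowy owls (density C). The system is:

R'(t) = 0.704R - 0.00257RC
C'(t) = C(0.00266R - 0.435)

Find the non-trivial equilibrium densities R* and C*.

R* ≈ 164, C* ≈ 274

Set dC/dt = 0 with C > 0: 0.00266R - 0.435 = 0, so R* = 0.435/0.00266 = 164.
Set dR/dt = 0 with R > 0: 0.704 - 0.00257C = 0, so C* = 0.704/0.00257 = 274.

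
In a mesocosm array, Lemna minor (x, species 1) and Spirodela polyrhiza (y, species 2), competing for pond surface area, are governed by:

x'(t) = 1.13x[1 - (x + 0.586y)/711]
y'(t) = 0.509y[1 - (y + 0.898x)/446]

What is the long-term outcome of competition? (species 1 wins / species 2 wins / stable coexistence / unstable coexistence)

Compare the nullcline intercepts: K1/α12 = 711/0.586 = 1210 > K2 = 446; K2/α21 = 446/0.898 = 497 < K1 = 711.
Since the inequalities point opposite ways, species 1 can invade but species 2 cannot.

species 1 excludes species 2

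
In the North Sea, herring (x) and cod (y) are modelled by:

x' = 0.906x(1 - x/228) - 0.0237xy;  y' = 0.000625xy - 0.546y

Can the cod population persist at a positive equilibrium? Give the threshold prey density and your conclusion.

The predator equation gives dy/dt > 0 only when x > 0.546/0.000625 = 874.
Without the predator, x → K = 228. Since 228 < 874, the predator cannot invade.

Threshold x = 874; K < 874, so no, the predator goes extinct.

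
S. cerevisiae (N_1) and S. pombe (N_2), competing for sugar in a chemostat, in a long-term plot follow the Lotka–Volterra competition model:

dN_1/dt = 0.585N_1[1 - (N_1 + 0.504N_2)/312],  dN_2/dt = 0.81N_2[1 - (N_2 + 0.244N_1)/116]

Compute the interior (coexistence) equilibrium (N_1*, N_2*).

N_1* ≈ 289, N_2* ≈ 45.5

Setting both brackets to zero gives the nullclines N_1 + 0.504N_2 = 312 and 0.244N_1 + N_2 = 116.
Substituting N_2 = 116 - 0.244N_1 into the first: N_1(1 - 0.504·0.244) = 312 - 0.504·116.
So N_1* = 254/0.877 = 289, and then N_2* = 116 - 0.244·289 = 45.5.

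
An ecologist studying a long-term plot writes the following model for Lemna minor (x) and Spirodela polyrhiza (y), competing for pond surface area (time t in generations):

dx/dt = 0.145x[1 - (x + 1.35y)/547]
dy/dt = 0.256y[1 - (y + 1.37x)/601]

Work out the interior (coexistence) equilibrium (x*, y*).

x* ≈ 311, y* ≈ 175

Setting both brackets to zero gives the nullclines x + 1.35y = 547 and 1.37x + y = 601.
Substituting y = 601 - 1.37x into the first: x(1 - 1.35·1.37) = 547 - 1.35·601.
So x* = -264/-0.85 = 311, and then y* = 601 - 1.37·311 = 175.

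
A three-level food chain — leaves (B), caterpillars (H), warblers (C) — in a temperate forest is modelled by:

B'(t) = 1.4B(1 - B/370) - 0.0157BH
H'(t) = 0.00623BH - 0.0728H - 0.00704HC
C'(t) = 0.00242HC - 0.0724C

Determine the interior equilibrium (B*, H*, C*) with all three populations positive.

From dC/dt = 0: 0.00242H* = 0.0724, so H* = 29.9.
From dB/dt = 0: 1.4(1 - B*/370) = 0.0157·29.9, giving B* = 370·(1 - 0.336) = 246.
From dH/dt = 0: 0.00623·246 - 0.0728 = 0.00704C*, so C* = 1.46/0.00704 = 207.

B* ≈ 246, H* ≈ 29.9, C* ≈ 207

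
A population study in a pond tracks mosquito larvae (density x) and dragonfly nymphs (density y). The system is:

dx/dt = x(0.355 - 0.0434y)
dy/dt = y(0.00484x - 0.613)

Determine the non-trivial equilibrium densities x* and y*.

Set dy/dt = 0 with y > 0: 0.00484x - 0.613 = 0, so x* = 0.613/0.00484 = 127.
Set dx/dt = 0 with x > 0: 0.355 - 0.0434y = 0, so y* = 0.355/0.0434 = 8.18.

x* ≈ 127, y* ≈ 8.18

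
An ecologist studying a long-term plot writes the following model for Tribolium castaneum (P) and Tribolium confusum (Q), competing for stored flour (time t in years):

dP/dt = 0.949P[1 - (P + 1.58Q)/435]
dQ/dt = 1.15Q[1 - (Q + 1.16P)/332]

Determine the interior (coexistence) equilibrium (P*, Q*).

P* ≈ 108, Q* ≈ 207

Setting both brackets to zero gives the nullclines P + 1.58Q = 435 and 1.16P + Q = 332.
Substituting Q = 332 - 1.16P into the first: P(1 - 1.58·1.16) = 435 - 1.58·332.
So P* = -89.6/-0.833 = 108, and then Q* = 332 - 1.16·108 = 207.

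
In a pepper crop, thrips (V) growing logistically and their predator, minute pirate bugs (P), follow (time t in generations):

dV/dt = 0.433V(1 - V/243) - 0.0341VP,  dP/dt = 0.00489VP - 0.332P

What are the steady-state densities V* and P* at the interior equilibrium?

V* ≈ 67.9, P* ≈ 9.15

From dP/dt = 0 with P > 0: 0.00489V* = 0.332, so V* = 67.9.
Substitute into dV/dt = 0: 0.433(1 - 67.9/243) = 0.0341P*.
The bracket is 0.721, giving P* = 0.312/0.0341 = 9.15.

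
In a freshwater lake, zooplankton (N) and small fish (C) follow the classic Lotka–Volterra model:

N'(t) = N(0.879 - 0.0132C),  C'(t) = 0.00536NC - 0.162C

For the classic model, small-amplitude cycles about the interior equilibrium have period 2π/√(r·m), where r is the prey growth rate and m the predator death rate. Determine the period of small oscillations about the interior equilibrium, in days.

T ≈ 16.7 days

Here r = 0.879 and m = 0.162, so r·m = 0.142.
ω = √0.142 = 0.377 per day, hence T = 2π/ω ≈ 16.7 days.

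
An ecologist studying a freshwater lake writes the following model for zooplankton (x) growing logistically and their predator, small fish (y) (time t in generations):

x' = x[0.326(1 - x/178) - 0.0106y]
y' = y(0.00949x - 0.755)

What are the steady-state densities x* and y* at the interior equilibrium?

From dy/dt = 0 with y > 0: 0.00949x* = 0.755, so x* = 79.6.
Substitute into dx/dt = 0: 0.326(1 - 79.6/178) = 0.0106y*.
The bracket is 0.553, giving y* = 0.18/0.0106 = 17.

x* ≈ 79.6, y* ≈ 17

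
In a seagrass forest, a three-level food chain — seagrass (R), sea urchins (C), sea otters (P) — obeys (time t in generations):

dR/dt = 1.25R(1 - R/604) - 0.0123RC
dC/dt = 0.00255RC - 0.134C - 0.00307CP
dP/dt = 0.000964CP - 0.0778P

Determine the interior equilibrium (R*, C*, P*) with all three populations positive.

R* ≈ 124, C* ≈ 80.7, P* ≈ 59.6

From dP/dt = 0: 0.000964C* = 0.0778, so C* = 80.7.
From dR/dt = 0: 1.25(1 - R*/604) = 0.0123·80.7, giving R* = 604·(1 - 0.794) = 124.
From dC/dt = 0: 0.00255·124 - 0.134 = 0.00307P*, so P* = 0.183/0.00307 = 59.6.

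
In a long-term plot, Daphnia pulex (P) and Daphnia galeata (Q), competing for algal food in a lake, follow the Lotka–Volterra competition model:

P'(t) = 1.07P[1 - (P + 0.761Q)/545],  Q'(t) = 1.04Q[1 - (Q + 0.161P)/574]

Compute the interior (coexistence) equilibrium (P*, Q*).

P* ≈ 123, Q* ≈ 554

Setting both brackets to zero gives the nullclines P + 0.761Q = 545 and 0.161P + Q = 574.
Substituting Q = 574 - 0.161P into the first: P(1 - 0.761·0.161) = 545 - 0.761·574.
So P* = 108/0.877 = 123, and then Q* = 574 - 0.161·123 = 554.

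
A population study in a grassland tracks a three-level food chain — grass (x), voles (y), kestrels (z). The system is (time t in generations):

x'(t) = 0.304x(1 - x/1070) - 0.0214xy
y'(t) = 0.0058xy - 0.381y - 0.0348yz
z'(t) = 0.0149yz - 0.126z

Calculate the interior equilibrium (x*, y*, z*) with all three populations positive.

x* ≈ 433, y* ≈ 8.46, z* ≈ 61.2

From dz/dt = 0: 0.0149y* = 0.126, so y* = 8.46.
From dx/dt = 0: 0.304(1 - x*/1070) = 0.0214·8.46, giving x* = 1070·(1 - 0.595) = 433.
From dy/dt = 0: 0.0058·433 - 0.381 = 0.0348z*, so z* = 2.13/0.0348 = 61.2.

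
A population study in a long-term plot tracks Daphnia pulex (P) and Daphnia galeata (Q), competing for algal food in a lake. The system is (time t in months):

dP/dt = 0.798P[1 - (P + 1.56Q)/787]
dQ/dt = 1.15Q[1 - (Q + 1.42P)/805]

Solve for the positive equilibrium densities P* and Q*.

P* ≈ 386, Q* ≈ 257

Setting both brackets to zero gives the nullclines P + 1.56Q = 787 and 1.42P + Q = 805.
Substituting Q = 805 - 1.42P into the first: P(1 - 1.56·1.42) = 787 - 1.56·805.
So P* = -469/-1.22 = 386, and then Q* = 805 - 1.42·386 = 257.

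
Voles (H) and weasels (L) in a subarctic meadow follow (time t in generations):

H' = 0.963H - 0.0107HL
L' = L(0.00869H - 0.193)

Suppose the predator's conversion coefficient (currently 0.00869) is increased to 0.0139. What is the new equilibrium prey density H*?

H* ≈ 13.9

At the interior fixed point, setting dL/dt = 0 with L > 0 fixes H* = (predator death rate)/(HL coefficient) — independent of the other coefficients.
With the change, H* = 0.193/0.0139 = 13.9; it falls from 22.2.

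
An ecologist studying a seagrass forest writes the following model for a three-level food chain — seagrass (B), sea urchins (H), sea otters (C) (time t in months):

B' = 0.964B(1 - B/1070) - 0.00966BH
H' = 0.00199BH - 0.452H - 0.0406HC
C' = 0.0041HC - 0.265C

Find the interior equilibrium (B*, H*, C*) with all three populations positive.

From dC/dt = 0: 0.0041H* = 0.265, so H* = 64.6.
From dB/dt = 0: 0.964(1 - B*/1070) = 0.00966·64.6, giving B* = 1070·(1 - 0.648) = 377.
From dH/dt = 0: 0.00199·377 - 0.452 = 0.0406C*, so C* = 0.298/0.0406 = 7.34.

B* ≈ 377, H* ≈ 64.6, C* ≈ 7.34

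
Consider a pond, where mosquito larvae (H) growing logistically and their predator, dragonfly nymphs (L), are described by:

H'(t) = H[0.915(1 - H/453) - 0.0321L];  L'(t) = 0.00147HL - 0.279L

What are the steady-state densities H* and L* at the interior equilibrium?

H* ≈ 190, L* ≈ 16.6

From dL/dt = 0 with L > 0: 0.00147H* = 0.279, so H* = 190.
Substitute into dH/dt = 0: 0.915(1 - 190/453) = 0.0321L*.
The bracket is 0.581, giving L* = 0.532/0.0321 = 16.6.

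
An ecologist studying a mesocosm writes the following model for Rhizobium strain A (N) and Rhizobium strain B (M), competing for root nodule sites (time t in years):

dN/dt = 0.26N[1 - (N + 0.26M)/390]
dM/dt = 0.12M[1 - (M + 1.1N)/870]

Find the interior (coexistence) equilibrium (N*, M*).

N* ≈ 229, M* ≈ 618

Setting both brackets to zero gives the nullclines N + 0.26M = 390 and 1.1N + M = 870.
Substituting M = 870 - 1.1N into the first: N(1 - 0.26·1.1) = 390 - 0.26·870.
So N* = 164/0.714 = 229, and then M* = 870 - 1.1·229 = 618.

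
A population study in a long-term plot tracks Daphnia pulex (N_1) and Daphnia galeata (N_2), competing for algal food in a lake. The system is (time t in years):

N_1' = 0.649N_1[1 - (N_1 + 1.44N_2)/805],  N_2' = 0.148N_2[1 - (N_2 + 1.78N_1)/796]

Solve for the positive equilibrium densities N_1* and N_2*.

Setting both brackets to zero gives the nullclines N_1 + 1.44N_2 = 805 and 1.78N_1 + N_2 = 796.
Substituting N_2 = 796 - 1.78N_1 into the first: N_1(1 - 1.44·1.78) = 805 - 1.44·796.
So N_1* = -341/-1.56 = 218, and then N_2* = 796 - 1.78·218 = 407.

N_1* ≈ 218, N_2* ≈ 407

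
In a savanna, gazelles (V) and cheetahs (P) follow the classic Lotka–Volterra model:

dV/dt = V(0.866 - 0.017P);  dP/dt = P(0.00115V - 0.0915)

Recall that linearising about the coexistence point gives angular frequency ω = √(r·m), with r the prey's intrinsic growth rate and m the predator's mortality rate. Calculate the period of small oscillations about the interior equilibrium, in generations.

Here r = 0.866 and m = 0.0915, so r·m = 0.0792.
ω = √0.0792 = 0.281 per generation, hence T = 2π/ω ≈ 22.3 generations.

T ≈ 22.3 generations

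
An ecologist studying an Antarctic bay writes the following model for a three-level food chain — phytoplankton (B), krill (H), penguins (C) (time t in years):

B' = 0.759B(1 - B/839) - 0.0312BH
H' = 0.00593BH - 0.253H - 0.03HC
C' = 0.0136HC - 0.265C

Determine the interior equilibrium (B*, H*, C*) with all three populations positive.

From dC/dt = 0: 0.0136H* = 0.265, so H* = 19.5.
From dB/dt = 0: 0.759(1 - B*/839) = 0.0312·19.5, giving B* = 839·(1 - 0.801) = 167.
From dH/dt = 0: 0.00593·167 - 0.253 = 0.03C*, so C* = 0.737/0.03 = 24.6.

B* ≈ 167, H* ≈ 19.5, C* ≈ 24.6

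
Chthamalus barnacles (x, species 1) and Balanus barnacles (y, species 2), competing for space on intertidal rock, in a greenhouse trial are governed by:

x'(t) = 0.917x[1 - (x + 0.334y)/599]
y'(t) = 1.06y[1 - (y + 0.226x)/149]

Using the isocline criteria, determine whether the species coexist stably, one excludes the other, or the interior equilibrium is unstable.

stable coexistence

Compare the nullcline intercepts: K1/α12 = 599/0.334 = 1790 > K2 = 149; K2/α21 = 149/0.226 = 659 > K1 = 599.
Since both inequalities hold, each species can invade when rare, so the interior equilibrium is stable.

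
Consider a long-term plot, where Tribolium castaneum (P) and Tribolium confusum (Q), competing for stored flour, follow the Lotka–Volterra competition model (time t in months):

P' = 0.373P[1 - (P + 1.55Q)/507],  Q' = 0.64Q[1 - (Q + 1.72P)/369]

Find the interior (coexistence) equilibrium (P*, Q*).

P* ≈ 39, Q* ≈ 302

Setting both brackets to zero gives the nullclines P + 1.55Q = 507 and 1.72P + Q = 369.
Substituting Q = 369 - 1.72P into the first: P(1 - 1.55·1.72) = 507 - 1.55·369.
So P* = -65/-1.67 = 39, and then Q* = 369 - 1.72·39 = 302.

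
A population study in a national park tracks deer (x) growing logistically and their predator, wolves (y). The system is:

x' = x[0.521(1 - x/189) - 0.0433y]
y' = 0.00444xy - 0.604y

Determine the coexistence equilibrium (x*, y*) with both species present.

x* ≈ 136, y* ≈ 3.37

From dy/dt = 0 with y > 0: 0.00444x* = 0.604, so x* = 136.
Substitute into dx/dt = 0: 0.521(1 - 136/189) = 0.0433y*.
The bracket is 0.28, giving y* = 0.146/0.0433 = 3.37.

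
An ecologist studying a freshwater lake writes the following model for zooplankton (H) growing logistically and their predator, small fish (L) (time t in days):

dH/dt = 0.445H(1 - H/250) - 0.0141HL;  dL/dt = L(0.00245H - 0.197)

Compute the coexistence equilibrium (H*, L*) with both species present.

From dL/dt = 0 with L > 0: 0.00245H* = 0.197, so H* = 80.4.
Substitute into dH/dt = 0: 0.445(1 - 80.4/250) = 0.0141L*.
The bracket is 0.678, giving L* = 0.302/0.0141 = 21.4.

H* ≈ 80.4, L* ≈ 21.4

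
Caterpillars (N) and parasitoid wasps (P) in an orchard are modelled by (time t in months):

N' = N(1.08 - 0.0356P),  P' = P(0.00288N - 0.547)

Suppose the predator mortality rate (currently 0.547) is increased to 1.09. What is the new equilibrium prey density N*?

At the interior fixed point, setting dP/dt = 0 with P > 0 fixes N* = (predator death rate)/(NP coefficient) — independent of the other coefficients.
With the change, N* = 1.09/0.00288 = 378; it rises from 190.

N* ≈ 378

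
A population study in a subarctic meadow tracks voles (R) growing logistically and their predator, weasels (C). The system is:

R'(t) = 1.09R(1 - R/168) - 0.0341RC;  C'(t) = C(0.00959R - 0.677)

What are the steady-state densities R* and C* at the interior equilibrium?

R* ≈ 70.6, C* ≈ 18.5

From dC/dt = 0 with C > 0: 0.00959R* = 0.677, so R* = 70.6.
Substitute into dR/dt = 0: 1.09(1 - 70.6/168) = 0.0341C*.
The bracket is 0.58, giving C* = 0.632/0.0341 = 18.5.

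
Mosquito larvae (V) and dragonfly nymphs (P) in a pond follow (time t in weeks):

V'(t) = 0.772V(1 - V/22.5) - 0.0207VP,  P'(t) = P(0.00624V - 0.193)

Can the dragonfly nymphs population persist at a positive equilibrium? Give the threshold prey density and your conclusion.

The predator equation gives dP/dt > 0 only when V > 0.193/0.00624 = 30.9.
Without the predator, V → K = 22.5. Since 22.5 < 30.9, the predator cannot invade.

Threshold V = 30.9; K < 30.9, so no, the predator goes extinct.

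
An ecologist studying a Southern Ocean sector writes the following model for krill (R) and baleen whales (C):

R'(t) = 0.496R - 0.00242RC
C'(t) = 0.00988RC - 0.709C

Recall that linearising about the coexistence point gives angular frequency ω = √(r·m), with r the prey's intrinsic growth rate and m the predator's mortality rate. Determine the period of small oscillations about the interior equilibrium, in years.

Here r = 0.496 and m = 0.709, so r·m = 0.352.
ω = √0.352 = 0.593 per year, hence T = 2π/ω ≈ 10.6 years.

T ≈ 10.6 years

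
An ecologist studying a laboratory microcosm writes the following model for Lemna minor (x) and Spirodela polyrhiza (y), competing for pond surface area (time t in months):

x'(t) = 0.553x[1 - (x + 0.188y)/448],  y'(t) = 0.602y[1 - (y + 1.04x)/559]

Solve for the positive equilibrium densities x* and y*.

Setting both brackets to zero gives the nullclines x + 0.188y = 448 and 1.04x + y = 559.
Substituting y = 559 - 1.04x into the first: x(1 - 0.188·1.04) = 448 - 0.188·559.
So x* = 343/0.804 = 426, and then y* = 559 - 1.04·426 = 116.

x* ≈ 426, y* ≈ 116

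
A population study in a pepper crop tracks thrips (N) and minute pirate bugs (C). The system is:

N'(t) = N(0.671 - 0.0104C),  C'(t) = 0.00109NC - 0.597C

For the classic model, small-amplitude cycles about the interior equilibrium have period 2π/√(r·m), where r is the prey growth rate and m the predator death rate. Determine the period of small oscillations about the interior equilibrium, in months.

T ≈ 9.93 months

Here r = 0.671 and m = 0.597, so r·m = 0.401.
ω = √0.401 = 0.633 per month, hence T = 2π/ω ≈ 9.93 months.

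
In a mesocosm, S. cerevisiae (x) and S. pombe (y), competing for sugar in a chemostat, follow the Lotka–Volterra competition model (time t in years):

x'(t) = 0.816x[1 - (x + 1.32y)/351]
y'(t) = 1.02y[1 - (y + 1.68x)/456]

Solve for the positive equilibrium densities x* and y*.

x* ≈ 206, y* ≈ 110

Setting both brackets to zero gives the nullclines x + 1.32y = 351 and 1.68x + y = 456.
Substituting y = 456 - 1.68x into the first: x(1 - 1.32·1.68) = 351 - 1.32·456.
So x* = -251/-1.22 = 206, and then y* = 456 - 1.68·206 = 110.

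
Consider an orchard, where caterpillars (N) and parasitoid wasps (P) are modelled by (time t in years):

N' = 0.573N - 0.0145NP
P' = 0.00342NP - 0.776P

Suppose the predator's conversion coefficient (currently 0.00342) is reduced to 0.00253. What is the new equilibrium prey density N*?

N* ≈ 307

At the interior fixed point, setting dP/dt = 0 with P > 0 fixes N* = (predator death rate)/(NP coefficient) — independent of the other coefficients.
With the change, N* = 0.776/0.00253 = 307; it rises from 227.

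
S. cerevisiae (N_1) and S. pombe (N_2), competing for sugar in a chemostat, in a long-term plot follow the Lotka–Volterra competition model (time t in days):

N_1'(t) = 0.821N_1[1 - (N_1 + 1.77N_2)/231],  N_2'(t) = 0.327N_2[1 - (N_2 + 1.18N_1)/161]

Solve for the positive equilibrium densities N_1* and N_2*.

Setting both brackets to zero gives the nullclines N_1 + 1.77N_2 = 231 and 1.18N_1 + N_2 = 161.
Substituting N_2 = 161 - 1.18N_1 into the first: N_1(1 - 1.77·1.18) = 231 - 1.77·161.
So N_1* = -54/-1.09 = 49.6, and then N_2* = 161 - 1.18·49.6 = 102.

N_1* ≈ 49.6, N_2* ≈ 102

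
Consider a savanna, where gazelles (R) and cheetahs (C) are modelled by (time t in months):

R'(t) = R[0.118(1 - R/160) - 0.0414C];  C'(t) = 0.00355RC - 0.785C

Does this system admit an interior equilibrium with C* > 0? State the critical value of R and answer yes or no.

Threshold R = 221; K < 221, so no, the predator goes extinct.

The predator equation gives dC/dt > 0 only when R > 0.785/0.00355 = 221.
Without the predator, R → K = 160. Since 160 < 221, the predator cannot invade.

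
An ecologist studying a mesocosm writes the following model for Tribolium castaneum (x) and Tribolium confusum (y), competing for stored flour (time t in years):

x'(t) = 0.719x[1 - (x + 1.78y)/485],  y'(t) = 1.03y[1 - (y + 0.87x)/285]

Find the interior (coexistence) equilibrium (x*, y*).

x* ≈ 40.6, y* ≈ 250

Setting both brackets to zero gives the nullclines x + 1.78y = 485 and 0.87x + y = 285.
Substituting y = 285 - 0.87x into the first: x(1 - 1.78·0.87) = 485 - 1.78·285.
So x* = -22.3/-0.549 = 40.6, and then y* = 285 - 0.87·40.6 = 250.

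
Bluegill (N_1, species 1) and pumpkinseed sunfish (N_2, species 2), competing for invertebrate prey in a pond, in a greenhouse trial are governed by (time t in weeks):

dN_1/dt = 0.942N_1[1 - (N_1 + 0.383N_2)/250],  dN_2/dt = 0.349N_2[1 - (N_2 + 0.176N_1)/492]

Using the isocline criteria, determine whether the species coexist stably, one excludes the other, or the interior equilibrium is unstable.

stable coexistence

Compare the nullcline intercepts: K1/α12 = 250/0.383 = 653 > K2 = 492; K2/α21 = 492/0.176 = 2800 > K1 = 250.
Since both inequalities hold, each species can invade when rare, so the interior equilibrium is stable.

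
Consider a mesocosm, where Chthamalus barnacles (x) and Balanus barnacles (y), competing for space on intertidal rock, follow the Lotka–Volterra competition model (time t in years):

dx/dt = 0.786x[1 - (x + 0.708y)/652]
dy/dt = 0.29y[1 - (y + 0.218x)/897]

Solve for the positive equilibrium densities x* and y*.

x* ≈ 20, y* ≈ 893

Setting both brackets to zero gives the nullclines x + 0.708y = 652 and 0.218x + y = 897.
Substituting y = 897 - 0.218x into the first: x(1 - 0.708·0.218) = 652 - 0.708·897.
So x* = 16.9/0.846 = 20, and then y* = 897 - 0.218·20 = 893.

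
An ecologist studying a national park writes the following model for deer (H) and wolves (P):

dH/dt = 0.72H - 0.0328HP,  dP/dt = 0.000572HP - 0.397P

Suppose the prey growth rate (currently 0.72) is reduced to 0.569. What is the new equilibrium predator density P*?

P* ≈ 17.3

At the interior fixed point, setting dH/dt = 0 with H > 0 fixes P* = (prey growth rate)/(HP coefficient) — independent of the other coefficients.
With the change, P* = 0.569/0.0328 = 17.3; it falls from 22.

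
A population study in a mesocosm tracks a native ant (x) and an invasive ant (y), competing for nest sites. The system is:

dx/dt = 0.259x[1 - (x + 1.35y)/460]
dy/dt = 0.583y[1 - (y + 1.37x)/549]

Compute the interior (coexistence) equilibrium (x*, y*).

x* ≈ 331, y* ≈ 95.6

Setting both brackets to zero gives the nullclines x + 1.35y = 460 and 1.37x + y = 549.
Substituting y = 549 - 1.37x into the first: x(1 - 1.35·1.37) = 460 - 1.35·549.
So x* = -281/-0.85 = 331, and then y* = 549 - 1.37·331 = 95.6.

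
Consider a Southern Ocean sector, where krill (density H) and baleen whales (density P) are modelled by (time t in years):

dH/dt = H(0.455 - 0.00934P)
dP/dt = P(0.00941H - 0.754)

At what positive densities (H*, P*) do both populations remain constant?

H* ≈ 80.1, P* ≈ 48.7

Set dP/dt = 0 with P > 0: 0.00941H - 0.754 = 0, so H* = 0.754/0.00941 = 80.1.
Set dH/dt = 0 with H > 0: 0.455 - 0.00934P = 0, so P* = 0.455/0.00934 = 48.7.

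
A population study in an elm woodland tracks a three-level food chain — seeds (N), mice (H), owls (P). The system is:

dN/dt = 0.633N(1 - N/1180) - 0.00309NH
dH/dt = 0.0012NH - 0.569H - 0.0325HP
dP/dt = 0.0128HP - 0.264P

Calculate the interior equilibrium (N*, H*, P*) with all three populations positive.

From dP/dt = 0: 0.0128H* = 0.264, so H* = 20.6.
From dN/dt = 0: 0.633(1 - N*/1180) = 0.00309·20.6, giving N* = 1180·(1 - 0.101) = 1060.
From dH/dt = 0: 0.0012·1060 - 0.569 = 0.0325P*, so P* = 0.704/0.0325 = 21.7.

N* ≈ 1060, H* ≈ 20.6, P* ≈ 21.7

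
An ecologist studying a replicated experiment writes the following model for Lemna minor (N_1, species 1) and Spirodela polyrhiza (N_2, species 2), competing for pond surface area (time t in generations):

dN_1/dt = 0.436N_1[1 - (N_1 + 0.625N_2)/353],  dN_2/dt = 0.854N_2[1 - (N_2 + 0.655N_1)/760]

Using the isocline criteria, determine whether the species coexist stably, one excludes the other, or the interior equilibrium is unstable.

Compare the nullcline intercepts: K1/α12 = 353/0.625 = 565 < K2 = 760; K2/α21 = 760/0.655 = 1160 > K1 = 353.
Since the inequalities point opposite ways, species 2 can invade but species 1 cannot.

species 2 excludes species 1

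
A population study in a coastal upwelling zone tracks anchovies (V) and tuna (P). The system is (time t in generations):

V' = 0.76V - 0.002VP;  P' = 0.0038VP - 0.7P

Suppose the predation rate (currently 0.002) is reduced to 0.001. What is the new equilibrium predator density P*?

At the interior fixed point, setting dV/dt = 0 with V > 0 fixes P* = (prey growth rate)/(VP coefficient) — independent of the other coefficients.
With the change, P* = 0.76/0.001 = 760; it rises from 380.

P* ≈ 760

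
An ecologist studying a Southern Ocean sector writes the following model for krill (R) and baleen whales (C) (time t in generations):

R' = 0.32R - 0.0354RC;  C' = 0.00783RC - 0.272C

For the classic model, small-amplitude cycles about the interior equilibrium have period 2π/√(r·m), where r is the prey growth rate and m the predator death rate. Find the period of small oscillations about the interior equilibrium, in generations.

T ≈ 21.3 generations

Here r = 0.32 and m = 0.272, so r·m = 0.087.
ω = √0.087 = 0.295 per generation, hence T = 2π/ω ≈ 21.3 generations.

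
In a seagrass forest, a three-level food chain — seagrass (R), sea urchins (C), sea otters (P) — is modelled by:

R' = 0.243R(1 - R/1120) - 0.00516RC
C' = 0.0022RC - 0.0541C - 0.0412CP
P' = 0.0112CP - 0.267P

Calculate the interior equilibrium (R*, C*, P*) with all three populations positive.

R* ≈ 553, C* ≈ 23.8, P* ≈ 28.2

From dP/dt = 0: 0.0112C* = 0.267, so C* = 23.8.
From dR/dt = 0: 0.243(1 - R*/1120) = 0.00516·23.8, giving R* = 1120·(1 - 0.506) = 553.
From dC/dt = 0: 0.0022·553 - 0.0541 = 0.0412P*, so P* = 1.16/0.0412 = 28.2.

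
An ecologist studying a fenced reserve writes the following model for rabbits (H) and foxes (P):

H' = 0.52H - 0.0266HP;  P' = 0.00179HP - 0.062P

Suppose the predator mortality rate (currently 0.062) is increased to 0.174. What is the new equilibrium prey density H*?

At the interior fixed point, setting dP/dt = 0 with P > 0 fixes H* = (predator death rate)/(HP coefficient) — independent of the other coefficients.
With the change, H* = 0.174/0.00179 = 97.2; it rises from 34.6.

H* ≈ 97.2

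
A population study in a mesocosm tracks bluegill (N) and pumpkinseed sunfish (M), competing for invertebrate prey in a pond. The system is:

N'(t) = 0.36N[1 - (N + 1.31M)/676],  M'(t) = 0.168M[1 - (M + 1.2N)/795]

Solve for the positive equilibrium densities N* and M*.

N* ≈ 639, M* ≈ 28.3

Setting both brackets to zero gives the nullclines N + 1.31M = 676 and 1.2N + M = 795.
Substituting M = 795 - 1.2N into the first: N(1 - 1.31·1.2) = 676 - 1.31·795.
So N* = -365/-0.572 = 639, and then M* = 795 - 1.2·639 = 28.3.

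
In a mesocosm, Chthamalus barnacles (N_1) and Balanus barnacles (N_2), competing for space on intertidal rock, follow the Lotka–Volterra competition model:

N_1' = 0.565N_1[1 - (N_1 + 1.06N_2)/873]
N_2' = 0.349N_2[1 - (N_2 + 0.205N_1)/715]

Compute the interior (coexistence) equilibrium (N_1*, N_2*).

N_1* ≈ 147, N_2* ≈ 685

Setting both brackets to zero gives the nullclines N_1 + 1.06N_2 = 873 and 0.205N_1 + N_2 = 715.
Substituting N_2 = 715 - 0.205N_1 into the first: N_1(1 - 1.06·0.205) = 873 - 1.06·715.
So N_1* = 115/0.783 = 147, and then N_2* = 715 - 0.205·147 = 685.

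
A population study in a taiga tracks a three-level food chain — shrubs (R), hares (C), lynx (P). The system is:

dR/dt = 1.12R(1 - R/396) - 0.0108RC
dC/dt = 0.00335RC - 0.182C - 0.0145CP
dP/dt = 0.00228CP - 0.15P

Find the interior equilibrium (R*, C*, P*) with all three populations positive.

R* ≈ 145, C* ≈ 65.8, P* ≈ 20.9

From dP/dt = 0: 0.00228C* = 0.15, so C* = 65.8.
From dR/dt = 0: 1.12(1 - R*/396) = 0.0108·65.8, giving R* = 396·(1 - 0.634) = 145.
From dC/dt = 0: 0.00335·145 - 0.182 = 0.0145P*, so P* = 0.303/0.0145 = 20.9.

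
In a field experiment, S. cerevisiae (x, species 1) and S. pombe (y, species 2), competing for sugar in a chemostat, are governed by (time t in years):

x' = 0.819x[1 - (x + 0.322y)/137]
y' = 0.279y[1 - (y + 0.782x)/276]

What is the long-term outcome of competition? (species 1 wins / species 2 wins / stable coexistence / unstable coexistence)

Compare the nullcline intercepts: K1/α12 = 137/0.322 = 425 > K2 = 276; K2/α21 = 276/0.782 = 353 > K1 = 137.
Since both inequalities hold, each species can invade when rare, so the interior equilibrium is stable.

stable coexistence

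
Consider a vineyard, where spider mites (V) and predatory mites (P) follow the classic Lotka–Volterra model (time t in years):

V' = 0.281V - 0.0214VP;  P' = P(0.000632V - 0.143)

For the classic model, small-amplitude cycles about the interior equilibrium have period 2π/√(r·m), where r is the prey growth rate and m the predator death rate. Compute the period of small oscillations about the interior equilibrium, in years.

T ≈ 31.3 years

Here r = 0.281 and m = 0.143, so r·m = 0.0402.
ω = √0.0402 = 0.2 per year, hence T = 2π/ω ≈ 31.3 years.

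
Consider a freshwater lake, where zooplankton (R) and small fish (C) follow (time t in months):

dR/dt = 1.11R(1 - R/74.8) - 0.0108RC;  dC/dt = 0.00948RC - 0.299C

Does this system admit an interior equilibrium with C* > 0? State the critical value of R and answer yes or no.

Threshold R = 31.5; K > 31.5, so yes, the predator persists.

The predator equation gives dC/dt > 0 only when R > 0.299/0.00948 = 31.5.
Without the predator, R → K = 74.8. Since 74.8 > 31.5, the predator can invade and persist.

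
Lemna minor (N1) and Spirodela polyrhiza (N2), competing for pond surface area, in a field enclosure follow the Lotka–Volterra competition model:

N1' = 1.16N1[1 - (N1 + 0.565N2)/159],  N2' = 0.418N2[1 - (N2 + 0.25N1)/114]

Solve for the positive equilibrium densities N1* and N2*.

N1* ≈ 110, N2* ≈ 86.5

Setting both brackets to zero gives the nullclines N1 + 0.565N2 = 159 and 0.25N1 + N2 = 114.
Substituting N2 = 114 - 0.25N1 into the first: N1(1 - 0.565·0.25) = 159 - 0.565·114.
So N1* = 94.6/0.859 = 110, and then N2* = 114 - 0.25·110 = 86.5.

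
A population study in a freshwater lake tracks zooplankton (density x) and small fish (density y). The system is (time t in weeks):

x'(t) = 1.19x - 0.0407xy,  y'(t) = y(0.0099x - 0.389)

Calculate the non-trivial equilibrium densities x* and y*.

x* ≈ 39.3, y* ≈ 29.2

Set dy/dt = 0 with y > 0: 0.0099x - 0.389 = 0, so x* = 0.389/0.0099 = 39.3.
Set dx/dt = 0 with x > 0: 1.19 - 0.0407y = 0, so y* = 1.19/0.0407 = 29.2.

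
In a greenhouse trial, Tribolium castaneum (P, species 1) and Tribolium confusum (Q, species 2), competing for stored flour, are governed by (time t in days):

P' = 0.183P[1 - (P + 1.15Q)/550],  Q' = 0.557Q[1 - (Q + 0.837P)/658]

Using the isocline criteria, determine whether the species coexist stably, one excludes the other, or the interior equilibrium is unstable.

species 2 excludes species 1

Compare the nullcline intercepts: K1/α12 = 550/1.15 = 478 < K2 = 658; K2/α21 = 658/0.837 = 786 > K1 = 550.
Since the inequalities point opposite ways, species 2 can invade but species 1 cannot.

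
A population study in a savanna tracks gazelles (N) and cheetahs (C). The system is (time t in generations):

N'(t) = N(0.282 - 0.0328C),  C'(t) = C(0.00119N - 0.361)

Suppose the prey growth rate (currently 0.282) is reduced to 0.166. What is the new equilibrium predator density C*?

C* ≈ 5.06

At the interior fixed point, setting dN/dt = 0 with N > 0 fixes C* = (prey growth rate)/(NC coefficient) — independent of the other coefficients.
With the change, C* = 0.166/0.0328 = 5.06; it falls from 8.6.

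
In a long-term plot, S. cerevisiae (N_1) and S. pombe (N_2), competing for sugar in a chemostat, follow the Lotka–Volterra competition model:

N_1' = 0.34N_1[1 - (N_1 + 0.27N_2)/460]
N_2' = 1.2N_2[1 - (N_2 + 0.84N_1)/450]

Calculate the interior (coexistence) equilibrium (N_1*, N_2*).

N_1* ≈ 438, N_2* ≈ 82.3

Setting both brackets to zero gives the nullclines N_1 + 0.27N_2 = 460 and 0.84N_1 + N_2 = 450.
Substituting N_2 = 450 - 0.84N_1 into the first: N_1(1 - 0.27·0.84) = 460 - 0.27·450.
So N_1* = 338/0.773 = 438, and then N_2* = 450 - 0.84·438 = 82.3.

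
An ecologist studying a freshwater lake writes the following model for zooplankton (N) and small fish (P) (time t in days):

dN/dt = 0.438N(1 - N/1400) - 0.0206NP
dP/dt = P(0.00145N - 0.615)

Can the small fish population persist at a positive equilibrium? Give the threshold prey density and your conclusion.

Threshold N = 424; K > 424, so yes, the predator persists.

The predator equation gives dP/dt > 0 only when N > 0.615/0.00145 = 424.
Without the predator, N → K = 1400. Since 1400 > 424, the predator can invade and persist.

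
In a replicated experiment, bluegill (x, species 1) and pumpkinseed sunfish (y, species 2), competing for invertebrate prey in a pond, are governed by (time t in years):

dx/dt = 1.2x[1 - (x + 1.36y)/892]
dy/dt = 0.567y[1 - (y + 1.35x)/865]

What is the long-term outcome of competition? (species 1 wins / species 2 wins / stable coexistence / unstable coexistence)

Compare the nullcline intercepts: K1/α12 = 892/1.36 = 656 < K2 = 865; K2/α21 = 865/1.35 = 641 < K1 = 892.
Since both are reversed, neither can invade when rare; the interior point is a saddle.

unstable coexistence (outcome depends on initial conditions)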